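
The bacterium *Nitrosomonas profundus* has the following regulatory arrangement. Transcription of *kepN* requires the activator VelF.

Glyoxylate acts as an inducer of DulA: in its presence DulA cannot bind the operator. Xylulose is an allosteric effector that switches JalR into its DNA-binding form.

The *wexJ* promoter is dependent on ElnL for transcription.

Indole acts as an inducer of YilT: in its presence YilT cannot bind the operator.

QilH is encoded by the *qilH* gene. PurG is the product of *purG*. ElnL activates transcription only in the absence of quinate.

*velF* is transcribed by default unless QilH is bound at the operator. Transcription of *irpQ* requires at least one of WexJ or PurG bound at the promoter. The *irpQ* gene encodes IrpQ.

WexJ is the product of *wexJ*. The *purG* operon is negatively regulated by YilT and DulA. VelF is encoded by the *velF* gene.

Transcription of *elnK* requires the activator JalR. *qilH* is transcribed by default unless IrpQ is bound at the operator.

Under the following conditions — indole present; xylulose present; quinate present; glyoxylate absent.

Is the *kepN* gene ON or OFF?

Quinate is present, so ElnL is inactive.
Required activator ElnL is absent, so *wexJ* is not transcribed.
So WexJ is not produced.
Indole is present, so YilT is inactive.
Glyoxylate is absent, so DulA is active.
With repressor DulA bound, *purG* is not transcribed.
So PurG is not produced.
No activator is available at the *irpQ* promoter, so *irpQ* is not transcribed.
So IrpQ is not produced.
With no repressor bound, *qilH* is transcribed.
So QilH is produced and active.
With repressor QilH bound, *velF* is not transcribed.
So VelF is not produced.
Required activator VelF is absent, so *kepN* is not transcribed.

OFF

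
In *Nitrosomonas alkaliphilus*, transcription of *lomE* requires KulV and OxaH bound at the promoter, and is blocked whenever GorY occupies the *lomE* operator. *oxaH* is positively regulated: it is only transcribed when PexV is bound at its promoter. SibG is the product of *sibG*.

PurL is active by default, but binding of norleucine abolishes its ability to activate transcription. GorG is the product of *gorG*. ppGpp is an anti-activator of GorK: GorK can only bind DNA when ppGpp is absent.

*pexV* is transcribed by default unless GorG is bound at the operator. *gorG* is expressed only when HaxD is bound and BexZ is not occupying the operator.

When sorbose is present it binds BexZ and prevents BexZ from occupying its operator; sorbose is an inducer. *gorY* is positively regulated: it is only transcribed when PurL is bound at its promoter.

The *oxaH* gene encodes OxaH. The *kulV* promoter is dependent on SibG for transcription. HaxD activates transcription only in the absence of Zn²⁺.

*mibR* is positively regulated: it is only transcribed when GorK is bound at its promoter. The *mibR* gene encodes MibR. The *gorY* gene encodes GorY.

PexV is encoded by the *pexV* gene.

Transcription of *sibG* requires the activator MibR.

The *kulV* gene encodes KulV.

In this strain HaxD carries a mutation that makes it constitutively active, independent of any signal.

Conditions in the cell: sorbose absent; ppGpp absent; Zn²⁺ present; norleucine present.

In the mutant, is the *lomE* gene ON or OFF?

Norleucine is present, so PurL is inactive.
Required activator PurL is absent, so *gorY* is not transcribed.
So GorY is not produced.
ppGpp is absent, so GorK is active.
No repressor is bound and GorK is active, so *mibR* is transcribed.
So MibR is produced and active.
No repressor is bound and MibR is active, so *sibG* is transcribed.
So SibG is produced and active.
No repressor is bound and SibG is active, so *kulV* is transcribed.
So KulV is produced and active.
Sorbose is absent, so BexZ is active.
HaxD is constitutively active in this strain.
With repressor BexZ bound, *gorG* is not transcribed.
So GorG is not produced.
With no repressor bound, *pexV* is transcribed.
So PexV is produced and active.
No repressor is bound and PexV is active, so *oxaH* is transcribed.
So OxaH is produced and active.
No repressor is bound and KulV and OxaH are active, so *lomE* is transcribed.

ON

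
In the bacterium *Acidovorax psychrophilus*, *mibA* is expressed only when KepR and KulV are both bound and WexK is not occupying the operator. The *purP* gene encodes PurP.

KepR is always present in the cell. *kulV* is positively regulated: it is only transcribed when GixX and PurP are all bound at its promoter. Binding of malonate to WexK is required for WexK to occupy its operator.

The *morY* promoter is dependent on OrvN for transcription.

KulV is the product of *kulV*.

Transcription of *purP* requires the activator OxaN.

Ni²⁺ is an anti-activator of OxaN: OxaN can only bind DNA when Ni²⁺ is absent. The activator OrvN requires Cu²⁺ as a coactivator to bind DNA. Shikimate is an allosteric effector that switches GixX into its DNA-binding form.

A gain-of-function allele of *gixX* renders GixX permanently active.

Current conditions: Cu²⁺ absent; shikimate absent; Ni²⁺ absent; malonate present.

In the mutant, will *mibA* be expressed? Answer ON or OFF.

Malonate is present, so WexK is active.
KepR is produced constitutively and is active.
GixX is constitutively active in this strain.
Ni²⁺ is absent, so OxaN is active.
No repressor is bound and OxaN is active, so *purP* is transcribed.
So PurP is produced and active.
No repressor is bound and GixX and PurP are active, so *kulV* is transcribed.
So KulV is produced and active.
With repressor WexK bound, *mibA* is not transcribed.

OFF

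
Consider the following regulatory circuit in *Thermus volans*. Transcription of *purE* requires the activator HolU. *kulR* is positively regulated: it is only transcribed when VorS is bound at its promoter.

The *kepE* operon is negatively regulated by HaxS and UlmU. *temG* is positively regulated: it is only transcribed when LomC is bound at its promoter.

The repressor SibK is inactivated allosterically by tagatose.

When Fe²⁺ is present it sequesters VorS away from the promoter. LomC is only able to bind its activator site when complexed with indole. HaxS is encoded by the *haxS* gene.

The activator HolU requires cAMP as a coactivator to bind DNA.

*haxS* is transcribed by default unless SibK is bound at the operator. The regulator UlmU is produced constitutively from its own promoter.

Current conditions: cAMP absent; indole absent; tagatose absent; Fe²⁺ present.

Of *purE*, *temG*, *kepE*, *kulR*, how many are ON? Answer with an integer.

0

cAMP is absent, so HolU is inactive.
Required activator HolU is absent, so *purE* is not transcribed.
→ *purE* is OFF.
Indole is absent, so LomC is inactive.
Required activator LomC is absent, so *temG* is not transcribed.
→ *temG* is OFF.
Tagatose is absent, so SibK is active.
With repressor SibK bound, *haxS* is not transcribed.
So HaxS is not produced.
UlmU is produced constitutively and is active.
With repressor UlmU bound, *kepE* is not transcribed.
→ *kepE* is OFF.
Fe²⁺ is present, so VorS is inactive.
Required activator VorS is absent, so *kulR* is not transcribed.
→ *kulR* is OFF.
0 of the 4 genes are transcribed.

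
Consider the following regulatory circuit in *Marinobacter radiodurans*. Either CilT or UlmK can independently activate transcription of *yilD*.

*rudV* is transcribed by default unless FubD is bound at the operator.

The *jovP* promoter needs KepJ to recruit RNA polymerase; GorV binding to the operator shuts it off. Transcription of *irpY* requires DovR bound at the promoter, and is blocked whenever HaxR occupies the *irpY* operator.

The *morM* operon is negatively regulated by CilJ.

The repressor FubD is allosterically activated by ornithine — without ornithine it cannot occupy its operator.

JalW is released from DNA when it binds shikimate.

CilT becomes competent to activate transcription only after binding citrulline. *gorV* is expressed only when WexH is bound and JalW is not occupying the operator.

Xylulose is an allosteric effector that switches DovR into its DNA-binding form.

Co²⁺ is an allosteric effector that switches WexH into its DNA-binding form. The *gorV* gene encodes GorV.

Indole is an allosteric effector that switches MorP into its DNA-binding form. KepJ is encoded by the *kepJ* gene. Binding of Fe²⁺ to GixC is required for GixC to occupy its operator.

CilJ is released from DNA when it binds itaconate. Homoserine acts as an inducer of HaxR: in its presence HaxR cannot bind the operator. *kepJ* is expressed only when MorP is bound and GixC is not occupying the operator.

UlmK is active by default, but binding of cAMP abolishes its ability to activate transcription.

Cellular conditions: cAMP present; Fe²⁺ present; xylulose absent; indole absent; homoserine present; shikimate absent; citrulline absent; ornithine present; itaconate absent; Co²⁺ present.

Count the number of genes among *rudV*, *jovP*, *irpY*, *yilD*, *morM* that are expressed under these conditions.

Ornithine is present, so FubD is active.
With repressor FubD bound, *rudV* is not transcribed.
→ *rudV* is OFF.
Shikimate is absent, so JalW is active.
Co²⁺ is present, so WexH is active.
With repressor JalW bound, *gorV* is not transcribed.
So GorV is not produced.
Fe²⁺ is present, so GixC is active.
Indole is absent, so MorP is inactive.
With repressor GixC bound, *kepJ* is not transcribed.
So KepJ is not produced.
Required activator KepJ is absent, so *jovP* is not transcribed.
→ *jovP* is OFF.
Xylulose is absent, so DovR is inactive.
Homoserine is present, so HaxR is inactive.
Required activator DovR is absent, so *irpY* is not transcribed.
→ *irpY* is OFF.
Citrulline is absent, so CilT is inactive.
cAMP is present, so UlmK is inactive.
No activator is available at the *yilD* promoter, so *yilD* is not transcribed.
→ *yilD* is OFF.
Itaconate is absent, so CilJ is active.
With repressor CilJ bound, *morM* is not transcribed.
→ *morM* is OFF.
0 of the 5 genes are transcribed.

0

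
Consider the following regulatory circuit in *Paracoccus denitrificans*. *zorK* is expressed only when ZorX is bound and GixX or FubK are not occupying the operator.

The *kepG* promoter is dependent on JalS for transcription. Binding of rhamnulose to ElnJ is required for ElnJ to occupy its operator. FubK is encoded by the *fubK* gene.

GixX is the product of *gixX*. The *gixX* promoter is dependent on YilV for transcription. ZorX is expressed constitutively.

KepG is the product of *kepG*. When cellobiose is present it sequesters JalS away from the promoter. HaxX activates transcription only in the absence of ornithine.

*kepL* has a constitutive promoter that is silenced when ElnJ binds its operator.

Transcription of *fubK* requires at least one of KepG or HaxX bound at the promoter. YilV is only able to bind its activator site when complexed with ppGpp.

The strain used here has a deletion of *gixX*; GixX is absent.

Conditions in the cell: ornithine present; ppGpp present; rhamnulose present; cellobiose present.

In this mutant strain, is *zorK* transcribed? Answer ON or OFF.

ZorX is produced constitutively and is active.
GixX is non-functional in this strain, so it has no effect.
Cellobiose is present, so JalS is inactive.
Required activator JalS is absent, so *kepG* is not transcribed.
So KepG is not produced.
Ornithine is present, so HaxX is inactive.
No activator is available at the *fubK* promoter, so *fubK* is not transcribed.
So FubK is not produced.
No repressor is bound and ZorX is active, so *zorK* is transcribed.

ON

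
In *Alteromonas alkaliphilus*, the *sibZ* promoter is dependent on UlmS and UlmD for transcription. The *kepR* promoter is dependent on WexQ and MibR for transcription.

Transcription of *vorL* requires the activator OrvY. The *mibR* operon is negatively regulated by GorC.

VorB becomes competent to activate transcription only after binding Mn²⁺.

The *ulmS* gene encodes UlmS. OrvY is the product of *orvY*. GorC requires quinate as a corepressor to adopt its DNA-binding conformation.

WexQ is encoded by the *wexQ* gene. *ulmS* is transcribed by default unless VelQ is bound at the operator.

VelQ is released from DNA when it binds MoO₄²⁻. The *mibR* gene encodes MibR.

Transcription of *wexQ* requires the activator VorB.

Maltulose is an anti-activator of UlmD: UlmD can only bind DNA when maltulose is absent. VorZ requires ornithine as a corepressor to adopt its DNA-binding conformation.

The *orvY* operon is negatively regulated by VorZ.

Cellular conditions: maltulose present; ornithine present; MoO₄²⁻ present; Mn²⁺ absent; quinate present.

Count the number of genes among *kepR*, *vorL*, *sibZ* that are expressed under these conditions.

Mn²⁺ is absent, so VorB is inactive.
Required activator VorB is absent, so *wexQ* is not transcribed.
So WexQ is not produced.
Quinate is present, so GorC is active.
With repressor GorC bound, *mibR* is not transcribed.
So MibR is not produced.
Required activator WexQ is absent, so *kepR* is not transcribed.
→ *kepR* is OFF.
Ornithine is present, so VorZ is active.
With repressor VorZ bound, *orvY* is not transcribed.
So OrvY is not produced.
Required activator OrvY is absent, so *vorL* is not transcribed.
→ *vorL* is OFF.
MoO₄²⁻ is present, so VelQ is inactive.
With no repressor bound, *ulmS* is transcribed.
So UlmS is produced and active.
Maltulose is present, so UlmD is inactive.
Required activator UlmD is absent, so *sibZ* is not transcribed.
→ *sibZ* is OFF.
0 of the 3 genes are transcribed.

0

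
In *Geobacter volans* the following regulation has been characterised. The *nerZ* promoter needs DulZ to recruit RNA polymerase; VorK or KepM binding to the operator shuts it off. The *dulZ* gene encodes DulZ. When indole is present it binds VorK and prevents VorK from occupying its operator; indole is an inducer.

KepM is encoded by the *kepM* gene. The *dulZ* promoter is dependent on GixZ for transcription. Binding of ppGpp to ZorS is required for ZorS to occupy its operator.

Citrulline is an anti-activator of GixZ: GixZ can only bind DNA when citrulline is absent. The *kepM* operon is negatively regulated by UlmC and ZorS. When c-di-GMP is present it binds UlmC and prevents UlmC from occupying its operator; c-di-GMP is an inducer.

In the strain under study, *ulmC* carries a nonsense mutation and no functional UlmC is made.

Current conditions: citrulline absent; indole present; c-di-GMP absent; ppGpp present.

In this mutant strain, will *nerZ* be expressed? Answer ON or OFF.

Indole is present, so VorK is inactive.
Citrulline is absent, so GixZ is active.
No repressor is bound and GixZ is active, so *dulZ* is transcribed.
So DulZ is produced and active.
UlmC is non-functional in this strain, so it has no effect.
ppGpp is present, so ZorS is active.
With repressor ZorS bound, *kepM* is not transcribed.
So KepM is not produced.
No repressor is bound and DulZ is active, so *nerZ* is transcribed.

ON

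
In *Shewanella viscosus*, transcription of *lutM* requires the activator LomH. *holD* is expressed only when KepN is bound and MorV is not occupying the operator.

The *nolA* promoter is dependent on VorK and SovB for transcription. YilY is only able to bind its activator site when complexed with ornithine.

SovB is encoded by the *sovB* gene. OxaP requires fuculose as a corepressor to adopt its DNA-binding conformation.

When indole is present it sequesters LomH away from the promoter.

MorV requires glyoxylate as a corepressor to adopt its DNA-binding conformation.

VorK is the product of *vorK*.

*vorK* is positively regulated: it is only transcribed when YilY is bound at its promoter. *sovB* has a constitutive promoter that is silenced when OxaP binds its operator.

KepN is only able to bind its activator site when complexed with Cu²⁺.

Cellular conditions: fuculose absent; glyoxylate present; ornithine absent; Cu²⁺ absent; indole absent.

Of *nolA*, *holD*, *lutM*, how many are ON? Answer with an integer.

1

Ornithine is absent, so YilY is inactive.
Required activator YilY is absent, so *vorK* is not transcribed.
So VorK is not produced.
Fuculose is absent, so OxaP is inactive.
With no repressor bound, *sovB* is transcribed.
So SovB is produced and active.
Required activator VorK is absent, so *nolA* is not transcribed.
→ *nolA* is OFF.
Glyoxylate is present, so MorV is active.
Cu²⁺ is absent, so KepN is inactive.
With repressor MorV bound, *holD* is not transcribed.
→ *holD* is OFF.
Indole is absent, so LomH is active.
No repressor is bound and LomH is active, so *lutM* is transcribed.
→ *lutM* is ON.
1 of the 3 genes is transcribed.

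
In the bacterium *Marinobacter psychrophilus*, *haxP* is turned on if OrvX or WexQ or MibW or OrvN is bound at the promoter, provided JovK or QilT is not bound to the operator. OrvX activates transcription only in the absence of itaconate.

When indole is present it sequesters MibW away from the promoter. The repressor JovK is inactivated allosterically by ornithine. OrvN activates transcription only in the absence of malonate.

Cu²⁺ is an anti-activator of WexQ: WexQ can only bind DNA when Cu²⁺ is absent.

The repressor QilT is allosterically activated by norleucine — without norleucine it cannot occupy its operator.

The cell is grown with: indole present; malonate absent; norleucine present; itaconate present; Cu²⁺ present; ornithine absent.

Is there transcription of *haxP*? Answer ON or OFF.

Itaconate is present, so OrvX is inactive.
Cu²⁺ is present, so WexQ is inactive.
Ornithine is absent, so JovK is active.
Norleucine is present, so QilT is active.
Indole is present, so MibW is inactive.
Malonate is absent, so OrvN is active.
With repressor JovK bound, *haxP* is not transcribed.

OFF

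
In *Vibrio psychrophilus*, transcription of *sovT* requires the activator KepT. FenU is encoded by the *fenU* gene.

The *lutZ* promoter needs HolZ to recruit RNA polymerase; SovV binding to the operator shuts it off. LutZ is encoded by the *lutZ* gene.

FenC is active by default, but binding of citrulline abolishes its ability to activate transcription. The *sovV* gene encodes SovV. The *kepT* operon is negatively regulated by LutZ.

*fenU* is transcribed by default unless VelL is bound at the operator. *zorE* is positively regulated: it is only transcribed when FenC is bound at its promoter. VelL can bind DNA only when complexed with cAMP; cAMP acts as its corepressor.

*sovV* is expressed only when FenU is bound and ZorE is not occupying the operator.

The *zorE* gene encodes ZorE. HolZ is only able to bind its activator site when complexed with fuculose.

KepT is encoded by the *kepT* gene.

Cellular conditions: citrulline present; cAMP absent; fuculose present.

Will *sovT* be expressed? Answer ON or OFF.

ON

Citrulline is present, so FenC is inactive.
Required activator FenC is absent, so *zorE* is not transcribed.
So ZorE is not produced.
cAMP is absent, so VelL is inactive.
With no repressor bound, *fenU* is transcribed.
So FenU is produced and active.
No repressor is bound and FenU is active, so *sovV* is transcribed.
So SovV is produced and active.
Fuculose is present, so HolZ is active.
With repressor SovV bound, *lutZ* is not transcribed.
So LutZ is not produced.
With no repressor bound, *kepT* is transcribed.
So KepT is produced and active.
No repressor is bound and KepT is active, so *sovT* is transcribed.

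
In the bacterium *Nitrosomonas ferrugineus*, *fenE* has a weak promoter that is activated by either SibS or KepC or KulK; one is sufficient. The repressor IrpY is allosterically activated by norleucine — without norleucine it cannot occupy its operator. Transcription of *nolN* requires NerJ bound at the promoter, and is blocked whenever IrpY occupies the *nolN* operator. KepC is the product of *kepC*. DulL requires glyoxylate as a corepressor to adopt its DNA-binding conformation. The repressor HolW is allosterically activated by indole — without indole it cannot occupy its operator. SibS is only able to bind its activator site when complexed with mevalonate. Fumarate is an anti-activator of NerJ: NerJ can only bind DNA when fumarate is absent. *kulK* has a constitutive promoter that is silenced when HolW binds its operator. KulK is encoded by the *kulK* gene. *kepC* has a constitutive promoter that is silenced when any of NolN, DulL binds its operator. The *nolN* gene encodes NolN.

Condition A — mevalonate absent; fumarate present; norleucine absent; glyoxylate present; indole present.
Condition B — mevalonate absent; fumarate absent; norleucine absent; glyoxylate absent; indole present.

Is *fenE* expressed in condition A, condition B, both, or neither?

neither

Condition A:
Mevalonate is absent, so SibS is inactive.
Fumarate is present, so NerJ is inactive.
Norleucine is absent, so IrpY is inactive.
Required activator NerJ is absent, so *nolN* is not transcribed.
So NolN is not produced.
Glyoxylate is present, so DulL is active.
With repressor DulL bound, *kepC* is not transcribed.
So KepC is not produced.
Indole is present, so HolW is active.
With repressor HolW bound, *kulK* is not transcribed.
So KulK is not produced.
No activator is available at the *fenE* promoter, so *fenE* is not transcribed.
→ *fenE* is OFF in A.
Condition B:
Mevalonate is absent, so SibS is inactive.
Fumarate is absent, so NerJ is active.
Norleucine is absent, so IrpY is inactive.
No repressor is bound and NerJ is active, so *nolN* is transcribed.
So NolN is produced and active.
Glyoxylate is absent, so DulL is inactive.
With repressor NolN bound, *kepC* is not transcribed.
So KepC is not produced.
Indole is present, so HolW is active.
With repressor HolW bound, *kulK* is not transcribed.
So KulK is not produced.
No activator is available at the *fenE* promoter, so *fenE* is not transcribed.
→ *fenE* is OFF in B.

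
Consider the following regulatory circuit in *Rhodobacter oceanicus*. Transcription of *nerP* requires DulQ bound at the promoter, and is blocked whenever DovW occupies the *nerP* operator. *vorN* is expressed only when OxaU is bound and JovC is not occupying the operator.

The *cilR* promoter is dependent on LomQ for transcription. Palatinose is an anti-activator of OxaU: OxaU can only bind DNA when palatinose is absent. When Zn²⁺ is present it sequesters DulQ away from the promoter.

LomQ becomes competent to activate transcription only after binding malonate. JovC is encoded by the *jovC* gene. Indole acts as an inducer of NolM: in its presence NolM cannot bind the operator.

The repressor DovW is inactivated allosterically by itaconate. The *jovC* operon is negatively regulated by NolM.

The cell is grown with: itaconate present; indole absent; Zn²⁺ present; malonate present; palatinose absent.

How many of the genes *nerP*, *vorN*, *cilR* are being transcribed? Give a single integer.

Zn²⁺ is present, so DulQ is inactive.
Itaconate is present, so DovW is inactive.
Required activator DulQ is absent, so *nerP* is not transcribed.
→ *nerP* is OFF.
Indole is absent, so NolM is active.
With repressor NolM bound, *jovC* is not transcribed.
So JovC is not produced.
Palatinose is absent, so OxaU is active.
No repressor is bound and OxaU is active, so *vorN* is transcribed.
→ *vorN* is ON.
Malonate is present, so LomQ is active.
No repressor is bound and LomQ is active, so *cilR* is transcribed.
→ *cilR* is ON.
2 of the 3 genes are transcribed.

2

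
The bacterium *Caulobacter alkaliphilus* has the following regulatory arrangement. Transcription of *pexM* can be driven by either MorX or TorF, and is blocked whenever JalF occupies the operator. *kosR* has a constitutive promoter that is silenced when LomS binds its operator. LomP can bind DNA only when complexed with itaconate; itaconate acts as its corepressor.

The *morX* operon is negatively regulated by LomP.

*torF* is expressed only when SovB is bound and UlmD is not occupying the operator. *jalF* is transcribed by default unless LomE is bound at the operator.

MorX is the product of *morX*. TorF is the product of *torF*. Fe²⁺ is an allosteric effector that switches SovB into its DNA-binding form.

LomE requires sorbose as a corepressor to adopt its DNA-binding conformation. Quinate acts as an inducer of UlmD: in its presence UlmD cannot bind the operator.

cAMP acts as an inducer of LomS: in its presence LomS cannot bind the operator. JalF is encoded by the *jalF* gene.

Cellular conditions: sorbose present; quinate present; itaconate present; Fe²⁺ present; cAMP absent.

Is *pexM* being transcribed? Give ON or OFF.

ON

Sorbose is present, so LomE is active.
With repressor LomE bound, *jalF* is not transcribed.
So JalF is not produced.
Itaconate is present, so LomP is active.
With repressor LomP bound, *morX* is not transcribed.
So MorX is not produced.
Quinate is present, so UlmD is inactive.
Fe²⁺ is present, so SovB is active.
No repressor is bound and SovB is active, so *torF* is transcribed.
So TorF is produced and active.
Activator TorF is present, so *pexM* is transcribed.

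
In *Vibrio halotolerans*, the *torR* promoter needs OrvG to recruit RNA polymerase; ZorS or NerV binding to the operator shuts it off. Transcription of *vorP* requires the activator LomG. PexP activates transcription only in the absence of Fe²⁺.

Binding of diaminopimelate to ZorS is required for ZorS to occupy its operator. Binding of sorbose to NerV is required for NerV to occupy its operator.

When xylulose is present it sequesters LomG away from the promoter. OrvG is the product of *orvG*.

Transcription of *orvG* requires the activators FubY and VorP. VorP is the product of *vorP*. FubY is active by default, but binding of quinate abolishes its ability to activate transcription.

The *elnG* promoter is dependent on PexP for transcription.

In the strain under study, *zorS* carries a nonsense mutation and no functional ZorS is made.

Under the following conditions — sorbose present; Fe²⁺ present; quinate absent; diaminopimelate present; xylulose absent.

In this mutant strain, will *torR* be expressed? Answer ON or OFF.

ZorS is non-functional in this strain, so it has no effect.
Sorbose is present, so NerV is active.
Quinate is absent, so FubY is active.
Xylulose is absent, so LomG is active.
No repressor is bound and LomG is active, so *vorP* is transcribed.
So VorP is produced and active.
No repressor is bound and FubY and VorP are active, so *orvG* is transcribed.
So OrvG is produced and active.
With repressor NerV bound, *torR* is not transcribed.

OFF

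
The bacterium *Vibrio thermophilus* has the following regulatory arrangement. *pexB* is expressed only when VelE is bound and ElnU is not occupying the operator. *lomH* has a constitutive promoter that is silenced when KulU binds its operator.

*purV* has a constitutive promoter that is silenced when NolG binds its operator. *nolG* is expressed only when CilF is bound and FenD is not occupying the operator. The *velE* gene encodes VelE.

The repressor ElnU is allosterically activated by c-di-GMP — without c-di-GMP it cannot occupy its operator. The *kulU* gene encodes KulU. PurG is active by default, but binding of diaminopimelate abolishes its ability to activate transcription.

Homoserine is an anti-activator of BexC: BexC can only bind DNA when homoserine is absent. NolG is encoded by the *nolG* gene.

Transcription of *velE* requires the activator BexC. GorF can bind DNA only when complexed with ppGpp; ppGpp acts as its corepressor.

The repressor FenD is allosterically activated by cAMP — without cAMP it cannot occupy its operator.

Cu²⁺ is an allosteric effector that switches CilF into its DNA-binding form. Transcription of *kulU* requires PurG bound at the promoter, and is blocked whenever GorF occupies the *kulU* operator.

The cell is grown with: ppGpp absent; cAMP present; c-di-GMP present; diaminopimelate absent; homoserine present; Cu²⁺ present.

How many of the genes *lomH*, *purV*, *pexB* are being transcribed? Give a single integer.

1

Diaminopimelate is absent, so PurG is active.
ppGpp is absent, so GorF is inactive.
No repressor is bound and PurG is active, so *kulU* is transcribed.
So KulU is produced and active.
With repressor KulU bound, *lomH* is not transcribed.
→ *lomH* is OFF.
Cu²⁺ is present, so CilF is active.
cAMP is present, so FenD is active.
With repressor FenD bound, *nolG* is not transcribed.
So NolG is not produced.
With no repressor bound, *purV* is transcribed.
→ *purV* is ON.
c-di-GMP is present, so ElnU is active.
Homoserine is present, so BexC is inactive.
Required activator BexC is absent, so *velE* is not transcribed.
So VelE is not produced.
With repressor ElnU bound, *pexB* is not transcribed.
→ *pexB* is OFF.
1 of the 3 genes is transcribed.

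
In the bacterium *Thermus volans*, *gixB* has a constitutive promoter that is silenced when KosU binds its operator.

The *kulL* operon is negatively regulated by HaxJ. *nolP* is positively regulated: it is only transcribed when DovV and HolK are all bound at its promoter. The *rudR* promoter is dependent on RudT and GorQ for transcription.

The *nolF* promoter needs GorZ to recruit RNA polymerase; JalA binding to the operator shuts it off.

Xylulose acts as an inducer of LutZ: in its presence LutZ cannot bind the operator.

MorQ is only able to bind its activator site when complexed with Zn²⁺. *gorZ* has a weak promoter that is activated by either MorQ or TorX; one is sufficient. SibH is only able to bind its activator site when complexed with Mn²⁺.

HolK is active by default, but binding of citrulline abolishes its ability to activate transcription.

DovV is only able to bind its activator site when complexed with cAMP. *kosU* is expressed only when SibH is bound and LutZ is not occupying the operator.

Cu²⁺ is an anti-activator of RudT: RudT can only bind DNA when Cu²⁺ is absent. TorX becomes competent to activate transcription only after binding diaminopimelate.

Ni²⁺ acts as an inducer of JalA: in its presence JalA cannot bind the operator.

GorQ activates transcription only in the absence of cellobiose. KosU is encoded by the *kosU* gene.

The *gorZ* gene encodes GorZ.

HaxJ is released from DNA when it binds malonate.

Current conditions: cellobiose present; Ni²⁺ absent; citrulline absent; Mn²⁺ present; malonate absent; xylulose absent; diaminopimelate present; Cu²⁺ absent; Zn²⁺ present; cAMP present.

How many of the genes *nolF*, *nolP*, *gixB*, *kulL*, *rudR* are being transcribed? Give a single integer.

2

Ni²⁺ is absent, so JalA is active.
Zn²⁺ is present, so MorQ is active.
Diaminopimelate is present, so TorX is active.
Activator MorQ is present, so *gorZ* is transcribed.
So GorZ is produced and active.
With repressor JalA bound, *nolF* is not transcribed.
→ *nolF* is OFF.
cAMP is present, so DovV is active.
Citrulline is absent, so HolK is active.
No repressor is bound and DovV and HolK are active, so *nolP* is transcribed.
→ *nolP* is ON.
Mn²⁺ is present, so SibH is active.
Xylulose is absent, so LutZ is active.
With repressor LutZ bound, *kosU* is not transcribed.
So KosU is not produced.
With no repressor bound, *gixB* is transcribed.
→ *gixB* is ON.
Malonate is absent, so HaxJ is active.
With repressor HaxJ bound, *kulL* is not transcribed.
→ *kulL* is OFF.
Cu²⁺ is absent, so RudT is active.
Cellobiose is present, so GorQ is inactive.
Required activator GorQ is absent, so *rudR* is not transcribed.
→ *rudR* is OFF.
2 of the 5 genes are transcribed.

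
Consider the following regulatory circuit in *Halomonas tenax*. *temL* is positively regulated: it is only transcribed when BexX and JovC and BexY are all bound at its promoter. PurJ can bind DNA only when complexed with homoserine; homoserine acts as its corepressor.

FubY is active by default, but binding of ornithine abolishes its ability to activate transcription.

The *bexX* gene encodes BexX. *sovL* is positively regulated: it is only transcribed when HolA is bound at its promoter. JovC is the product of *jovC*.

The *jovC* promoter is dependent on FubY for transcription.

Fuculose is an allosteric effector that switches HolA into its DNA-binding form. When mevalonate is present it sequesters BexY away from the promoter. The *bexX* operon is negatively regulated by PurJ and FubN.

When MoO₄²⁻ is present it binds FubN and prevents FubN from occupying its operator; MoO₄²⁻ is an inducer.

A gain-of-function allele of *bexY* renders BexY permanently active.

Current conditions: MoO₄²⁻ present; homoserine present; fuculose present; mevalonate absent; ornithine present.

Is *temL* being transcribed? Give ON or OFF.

OFF

Homoserine is present, so PurJ is active.
MoO₄²⁻ is present, so FubN is inactive.
With repressor PurJ bound, *bexX* is not transcribed.
So BexX is not produced.
Ornithine is present, so FubY is inactive.
Required activator FubY is absent, so *jovC* is not transcribed.
So JovC is not produced.
BexY is constitutively active in this strain.
Required activator BexX is absent, so *temL* is not transcribed.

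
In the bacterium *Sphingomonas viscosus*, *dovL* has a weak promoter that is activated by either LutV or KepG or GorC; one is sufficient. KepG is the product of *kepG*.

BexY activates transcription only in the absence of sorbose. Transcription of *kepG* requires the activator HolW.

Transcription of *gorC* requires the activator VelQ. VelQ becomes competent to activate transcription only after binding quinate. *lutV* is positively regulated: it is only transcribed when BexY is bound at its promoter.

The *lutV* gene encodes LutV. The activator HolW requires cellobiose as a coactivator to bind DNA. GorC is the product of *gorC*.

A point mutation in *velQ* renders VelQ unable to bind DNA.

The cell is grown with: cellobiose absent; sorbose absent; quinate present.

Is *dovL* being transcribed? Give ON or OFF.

ON

Sorbose is absent, so BexY is active.
No repressor is bound and BexY is active, so *lutV* is transcribed.
So LutV is produced and active.
Cellobiose is absent, so HolW is inactive.
Required activator HolW is absent, so *kepG* is not transcribed.
So KepG is not produced.
VelQ is non-functional in this strain, so it has no effect.
Required activator VelQ is absent, so *gorC* is not transcribed.
So GorC is not produced.
Activator LutV is present, so *dovL* is transcribed.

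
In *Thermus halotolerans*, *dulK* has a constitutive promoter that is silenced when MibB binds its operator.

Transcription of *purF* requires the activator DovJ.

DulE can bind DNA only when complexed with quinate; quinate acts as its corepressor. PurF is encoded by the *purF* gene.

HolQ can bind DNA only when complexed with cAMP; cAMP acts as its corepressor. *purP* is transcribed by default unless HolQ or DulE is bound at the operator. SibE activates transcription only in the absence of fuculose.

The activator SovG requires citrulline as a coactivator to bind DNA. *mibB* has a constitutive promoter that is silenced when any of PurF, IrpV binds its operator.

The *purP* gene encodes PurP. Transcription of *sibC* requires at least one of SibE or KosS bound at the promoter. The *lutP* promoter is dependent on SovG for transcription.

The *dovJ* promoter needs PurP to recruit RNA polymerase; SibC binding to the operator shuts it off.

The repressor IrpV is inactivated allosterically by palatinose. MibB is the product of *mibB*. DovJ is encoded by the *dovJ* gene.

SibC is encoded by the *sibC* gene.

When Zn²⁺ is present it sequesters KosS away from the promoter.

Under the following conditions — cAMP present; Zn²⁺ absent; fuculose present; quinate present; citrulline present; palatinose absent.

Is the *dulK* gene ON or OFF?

ON

Fuculose is present, so SibE is inactive.
Zn²⁺ is absent, so KosS is active.
Activator KosS is present, so *sibC* is transcribed.
So SibC is produced and active.
cAMP is present, so HolQ is active.
Quinate is present, so DulE is active.
With repressor HolQ bound, *purP* is not transcribed.
So PurP is not produced.
With repressor SibC bound, *dovJ* is not transcribed.
So DovJ is not produced.
Required activator DovJ is absent, so *purF* is not transcribed.
So PurF is not produced.
Palatinose is absent, so IrpV is active.
With repressor IrpV bound, *mibB* is not transcribed.
So MibB is not produced.
With no repressor bound, *dulK* is transcribed.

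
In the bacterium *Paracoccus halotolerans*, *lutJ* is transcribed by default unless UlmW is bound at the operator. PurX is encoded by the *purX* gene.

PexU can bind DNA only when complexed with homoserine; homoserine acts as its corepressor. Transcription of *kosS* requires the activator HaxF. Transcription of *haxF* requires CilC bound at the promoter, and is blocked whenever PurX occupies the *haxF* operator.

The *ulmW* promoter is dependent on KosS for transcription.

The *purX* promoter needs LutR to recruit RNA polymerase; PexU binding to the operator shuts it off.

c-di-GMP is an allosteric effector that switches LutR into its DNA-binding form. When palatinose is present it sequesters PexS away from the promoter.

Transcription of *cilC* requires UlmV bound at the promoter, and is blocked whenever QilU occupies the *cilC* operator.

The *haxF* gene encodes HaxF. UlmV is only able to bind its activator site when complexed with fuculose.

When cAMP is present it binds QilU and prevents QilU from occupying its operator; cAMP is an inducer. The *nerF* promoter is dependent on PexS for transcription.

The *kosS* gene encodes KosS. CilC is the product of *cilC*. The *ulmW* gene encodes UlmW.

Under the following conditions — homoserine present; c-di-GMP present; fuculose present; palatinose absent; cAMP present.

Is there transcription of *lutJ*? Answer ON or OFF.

c-di-GMP is present, so LutR is active.
Homoserine is present, so PexU is active.
With repressor PexU bound, *purX* is not transcribed.
So PurX is not produced.
cAMP is present, so QilU is inactive.
Fuculose is present, so UlmV is active.
No repressor is bound and UlmV is active, so *cilC* is transcribed.
So CilC is produced and active.
No repressor is bound and CilC is active, so *haxF* is transcribed.
So HaxF is produced and active.
No repressor is bound and HaxF is active, so *kosS* is transcribed.
So KosS is produced and active.
No repressor is bound and KosS is active, so *ulmW* is transcribed.
So UlmW is produced and active.
With repressor UlmW bound, *lutJ* is not transcribed.

OFF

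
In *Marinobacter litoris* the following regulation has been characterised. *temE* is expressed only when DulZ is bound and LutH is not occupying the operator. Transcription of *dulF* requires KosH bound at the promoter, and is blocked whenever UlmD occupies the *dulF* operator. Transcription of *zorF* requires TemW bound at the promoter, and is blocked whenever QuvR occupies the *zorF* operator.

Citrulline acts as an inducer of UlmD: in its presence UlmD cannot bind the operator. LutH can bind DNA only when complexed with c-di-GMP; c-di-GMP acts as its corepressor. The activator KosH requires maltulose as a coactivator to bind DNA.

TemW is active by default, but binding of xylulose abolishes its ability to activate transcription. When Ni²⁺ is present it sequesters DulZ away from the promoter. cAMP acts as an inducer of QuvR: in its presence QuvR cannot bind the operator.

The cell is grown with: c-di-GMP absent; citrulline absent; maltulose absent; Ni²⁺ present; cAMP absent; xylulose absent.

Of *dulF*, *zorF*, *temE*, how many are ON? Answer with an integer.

Maltulose is absent, so KosH is inactive.
Citrulline is absent, so UlmD is active.
With repressor UlmD bound, *dulF* is not transcribed.
→ *dulF* is OFF.
Xylulose is absent, so TemW is active.
cAMP is absent, so QuvR is active.
With repressor QuvR bound, *zorF* is not transcribed.
→ *zorF* is OFF.
c-di-GMP is absent, so LutH is inactive.
Ni²⁺ is present, so DulZ is inactive.
Required activator DulZ is absent, so *temE* is not transcribed.
→ *temE* is OFF.
0 of the 3 genes are transcribed.

0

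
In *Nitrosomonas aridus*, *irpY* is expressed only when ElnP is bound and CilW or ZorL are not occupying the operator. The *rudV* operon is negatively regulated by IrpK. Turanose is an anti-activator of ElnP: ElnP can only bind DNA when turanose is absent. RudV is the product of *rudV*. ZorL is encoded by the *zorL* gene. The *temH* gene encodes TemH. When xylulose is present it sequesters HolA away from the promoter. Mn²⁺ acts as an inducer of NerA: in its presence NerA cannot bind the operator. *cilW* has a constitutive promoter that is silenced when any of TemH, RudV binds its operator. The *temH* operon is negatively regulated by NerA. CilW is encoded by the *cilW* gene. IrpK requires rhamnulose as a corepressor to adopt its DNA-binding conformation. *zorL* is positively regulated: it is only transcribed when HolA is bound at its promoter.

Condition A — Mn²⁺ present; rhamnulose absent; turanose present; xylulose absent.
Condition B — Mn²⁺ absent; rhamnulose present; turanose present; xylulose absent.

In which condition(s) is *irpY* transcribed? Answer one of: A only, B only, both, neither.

neither

Condition A:
Mn²⁺ is present, so NerA is inactive.
With no repressor bound, *temH* is transcribed.
So TemH is produced and active.
Rhamnulose is absent, so IrpK is inactive.
With no repressor bound, *rudV* is transcribed.
So RudV is produced and active.
With repressor TemH bound, *cilW* is not transcribed.
So CilW is not produced.
Turanose is present, so ElnP is inactive.
Xylulose is absent, so HolA is active.
No repressor is bound and HolA is active, so *zorL* is transcribed.
So ZorL is produced and active.
With repressor ZorL bound, *irpY* is not transcribed.
→ *irpY* is OFF in A.
Condition B:
Mn²⁺ is absent, so NerA is active.
With repressor NerA bound, *temH* is not transcribed.
So TemH is not produced.
Rhamnulose is present, so IrpK is active.
With repressor IrpK bound, *rudV* is not transcribed.
So RudV is not produced.
With no repressor bound, *cilW* is transcribed.
So CilW is produced and active.
Turanose is present, so ElnP is inactive.
Xylulose is absent, so HolA is active.
No repressor is bound and HolA is active, so *zorL* is transcribed.
So ZorL is produced and active.
With repressor CilW bound, *irpY* is not transcribed.
→ *irpY* is OFF in B.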